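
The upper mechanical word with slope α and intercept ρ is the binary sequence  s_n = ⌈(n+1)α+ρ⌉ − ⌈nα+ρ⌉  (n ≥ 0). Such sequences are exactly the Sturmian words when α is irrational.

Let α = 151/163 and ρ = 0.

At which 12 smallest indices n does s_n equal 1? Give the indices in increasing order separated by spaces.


0 1 2 3 4 5 6 7 8 9 10 11

n=0: ⌈151/163⌉−⌈0/163⌉ = 1−0 = 1  ← one
n=1: ⌈302/163⌉−⌈151/163⌉ = 2−1 = 1  ← one
n=2: ⌈453/163⌉−⌈302/163⌉ = 3−2 = 1  ← one
n=3: ⌈604/163⌉−⌈453/163⌉ = 4−3 = 1  ← one
n=4: ⌈755/163⌉−⌈604/163⌉ = 5−4 = 1  ← one
n=5: ⌈906/163⌉−⌈755/163⌉ = 6−5 = 1  ← one
n=6: ⌈1057/163⌉−⌈906/163⌉ = 7−6 = 1  ← one
n=7: ⌈1208/163⌉−⌈1057/163⌉ = 8−7 = 1  ← one
n=8: ⌈1359/163⌉−⌈1208/163⌉ = 9−8 = 1  ← one
n=9: ⌈1510/163⌉−⌈1359/163⌉ = 10−9 = 1  ← one
n=10: ⌈1661/163⌉−⌈1510/163⌉ = 11−10 = 1  ← one
n=11: ⌈1812/163⌉−⌈1661/163⌉ = 12−11 = 1  ← one
positions of the first 12 ones: 0 1 2 3 4 5 6 7 8 9 10 11


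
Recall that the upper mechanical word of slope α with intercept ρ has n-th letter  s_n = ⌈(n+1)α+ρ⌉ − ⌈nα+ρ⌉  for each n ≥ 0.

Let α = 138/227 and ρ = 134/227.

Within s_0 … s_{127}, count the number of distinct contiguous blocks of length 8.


9

t_n = ⌈(n·138+134)/227⌉ for n = 0 … 128:
  n=0…9: ⌈134/227⌉=1 ⌈272/227⌉=2 ⌈410/227⌉=2 ⌈548/227⌉=3 ⌈686/227⌉=4 ⌈824/227⌉=4 ⌈962/227⌉=5 ⌈1100/227⌉=5 ⌈1238/227⌉=6 ⌈1376/227⌉=7
  n=10…19: ⌈1514/227⌉=7 ⌈1652/227⌉=8 ⌈1790/227⌉=8 ⌈1928/227⌉=9 ⌈2066/227⌉=10 ⌈2204/227⌉=10 ⌈2342/227⌉=11 ⌈2480/227⌉=11 ⌈2618/227⌉=12 ⌈2756/227⌉=13
  n=20…29: ⌈2894/227⌉=13 ⌈3032/227⌉=14 ⌈3170/227⌉=14 ⌈3308/227⌉=15 ⌈3446/227⌉=16 ⌈3584/227⌉=16 ⌈3722/227⌉=17 ⌈3860/227⌉=18 ⌈3998/227⌉=18 ⌈4136/227⌉=19
  n=30…39: ⌈4274/227⌉=19 ⌈4412/227⌉=20 ⌈4550/227⌉=21 ⌈4688/227⌉=21 ⌈4826/227⌉=22 ⌈4964/227⌉=22 ⌈5102/227⌉=23 ⌈5240/227⌉=24 ⌈5378/227⌉=24 ⌈5516/227⌉=25
  n=40…49: ⌈5654/227⌉=25 ⌈5792/227⌉=26 ⌈5930/227⌉=27 ⌈6068/227⌉=27 ⌈6206/227⌉=28 ⌈6344/227⌉=28 ⌈6482/227⌉=29 ⌈6620/227⌉=30 ⌈6758/227⌉=30 ⌈6896/227⌉=31
  n=50…59: ⌈7034/227⌉=31 ⌈7172/227⌉=32 ⌈7310/227⌉=33 ⌈7448/227⌉=33 ⌈7586/227⌉=34 ⌈7724/227⌉=35 ⌈7862/227⌉=35 ⌈8000/227⌉=36 ⌈8138/227⌉=36 ⌈8276/227⌉=37
  n=60…69: ⌈8414/227⌉=38 ⌈8552/227⌉=38 ⌈8690/227⌉=39 ⌈8828/227⌉=39 ⌈8966/227⌉=40 ⌈9104/227⌉=41 ⌈9242/227⌉=41 ⌈9380/227⌉=42 ⌈9518/227⌉=42 ⌈9656/227⌉=43
  n=70…79: ⌈9794/227⌉=44 ⌈9932/227⌉=44 ⌈10070/227⌉=45 ⌈10208/227⌉=45 ⌈10346/227⌉=46 ⌈10484/227⌉=47 ⌈10622/227⌉=47 ⌈10760/227⌉=48 ⌈10898/227⌉=49 ⌈11036/227⌉=49
  n=80…89: ⌈11174/227⌉=50 ⌈11312/227⌉=50 ⌈11450/227⌉=51 ⌈11588/227⌉=52 ⌈11726/227⌉=52 ⌈11864/227⌉=53 ⌈12002/227⌉=53 ⌈12140/227⌉=54 ⌈12278/227⌉=55 ⌈12416/227⌉=55
  n=90…99: ⌈12554/227⌉=56 ⌈12692/227⌉=56 ⌈12830/227⌉=57 ⌈12968/227⌉=58 ⌈13106/227⌉=58 ⌈13244/227⌉=59 ⌈13382/227⌉=59 ⌈13520/227⌉=60 ⌈13658/227⌉=61 ⌈13796/227⌉=61
  n=100…109: ⌈13934/227⌉=62 ⌈14072/227⌉=62 ⌈14210/227⌉=63 ⌈14348/227⌉=64 ⌈14486/227⌉=64 ⌈14624/227⌉=65 ⌈14762/227⌉=66 ⌈14900/227⌉=66 ⌈15038/227⌉=67 ⌈15176/227⌉=67
  n=110…119: ⌈15314/227⌉=68 ⌈15452/227⌉=69 ⌈15590/227⌉=69 ⌈15728/227⌉=70 ⌈15866/227⌉=70 ⌈16004/227⌉=71 ⌈16142/227⌉=72 ⌈16280/227⌉=72 ⌈16418/227⌉=73 ⌈16556/227⌉=73
  n=120…128: ⌈16694/227⌉=74 ⌈16832/227⌉=75 ⌈16970/227⌉=75 ⌈17108/227⌉=76 ⌈17246/227⌉=76 ⌈17384/227⌉=77 ⌈17522/227⌉=78 ⌈17660/227⌉=78 ⌈17798/227⌉=79
s_n = t_(n+1) − t_n for n = 0 … 127 gives
prefix = 10110101101011010110101101101011010110101101011010110110101101011010110101101101011010110101101011010110110101101011010110101101
slide a length-8 window over [0..7] … [120..127] (121 windows); first occurrence of each distinct factor:
  [  0..  7] 10110101
  [  1..  8] 01101011
  [  2..  9] 11010110
  [  3.. 10] 10101101
  [  4.. 11] 01011010
  [ 19.. 26] 01011011
  [ 20.. 27] 10110110
  [ 21.. 28] 01101101
  [ 22.. 29] 11011010
  (the other 112 windows repeat one of these)
distinct factors: {01011010, 01011011, 01101011, 01101101, 10101101, 10110101, 10110110, 11010110, 11011010}
count = 9  (Sturmian bound for length 8 is 9)


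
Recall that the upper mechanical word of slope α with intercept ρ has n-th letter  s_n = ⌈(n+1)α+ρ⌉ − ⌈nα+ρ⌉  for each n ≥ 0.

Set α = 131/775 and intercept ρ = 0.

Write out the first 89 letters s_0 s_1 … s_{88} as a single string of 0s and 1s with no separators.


10000100000100000100000100000100000100000100000100000100000100000100001000001000001000001

n=0: ⌈(1·131)/775⌉ − ⌈(0·131)/775⌉ = ⌈131/775⌉ − ⌈0/775⌉ = 1 − 0 = 1
n=1: ⌈(2·131)/775⌉ − ⌈(1·131)/775⌉ = ⌈262/775⌉ − ⌈131/775⌉ = 1 − 1 = 0
n=2: ⌈(3·131)/775⌉ − ⌈(2·131)/775⌉ = ⌈393/775⌉ − ⌈262/775⌉ = 1 − 1 = 0
n=3: ⌈(4·131)/775⌉ − ⌈(3·131)/775⌉ = ⌈524/775⌉ − ⌈393/775⌉ = 1 − 1 = 0
n=4: ⌈(5·131)/775⌉ − ⌈(4·131)/775⌉ = ⌈655/775⌉ − ⌈524/775⌉ = 1 − 1 = 0
n=5: ⌈(6·131)/775⌉ − ⌈(5·131)/775⌉ = ⌈786/775⌉ − ⌈655/775⌉ = 2 − 1 = 1
n=6: ⌈(7·131)/775⌉ − ⌈(6·131)/775⌉ = ⌈917/775⌉ − ⌈786/775⌉ = 2 − 2 = 0
n=7: ⌈(8·131)/775⌉ − ⌈(7·131)/775⌉ = ⌈1048/775⌉ − ⌈917/775⌉ = 2 − 2 = 0
n=8: ⌈(9·131)/775⌉ − ⌈(8·131)/775⌉ = ⌈1179/775⌉ − ⌈1048/775⌉ = 2 − 2 = 0
n=9: ⌈(10·131)/775⌉ − ⌈(9·131)/775⌉ = ⌈1310/775⌉ − ⌈1179/775⌉ = 2 − 2 = 0
n=10: ⌈(11·131)/775⌉ − ⌈(10·131)/775⌉ = ⌈1441/775⌉ − ⌈1310/775⌉ = 2 − 2 = 0
n=11: ⌈(12·131)/775⌉ − ⌈(11·131)/775⌉ = ⌈1572/775⌉ − ⌈1441/775⌉ = 3 − 2 = 1
n=12: ⌈(13·131)/775⌉ − ⌈(12·131)/775⌉ = ⌈1703/775⌉ − ⌈1572/775⌉ = 3 − 3 = 0
n=13: ⌈(14·131)/775⌉ − ⌈(13·131)/775⌉ = ⌈1834/775⌉ − ⌈1703/775⌉ = 3 − 3 = 0
n=14: ⌈(15·131)/775⌉ − ⌈(14·131)/775⌉ = ⌈1965/775⌉ − ⌈1834/775⌉ = 3 − 3 = 0
n=15: ⌈(16·131)/775⌉ − ⌈(15·131)/775⌉ = ⌈2096/775⌉ − ⌈1965/775⌉ = 3 − 3 = 0
n=16: ⌈(17·131)/775⌉ − ⌈(16·131)/775⌉ = ⌈2227/775⌉ − ⌈2096/775⌉ = 3 − 3 = 0
n=17: ⌈(18·131)/775⌉ − ⌈(17·131)/775⌉ = ⌈2358/775⌉ − ⌈2227/775⌉ = 4 − 3 = 1
n=18: ⌈(19·131)/775⌉ − ⌈(18·131)/775⌉ = ⌈2489/775⌉ − ⌈2358/775⌉ = 4 − 4 = 0
n=19: ⌈(20·131)/775⌉ − ⌈(19·131)/775⌉ = ⌈2620/775⌉ − ⌈2489/775⌉ = 4 − 4 = 0
n=20: ⌈(21·131)/775⌉ − ⌈(20·131)/775⌉ = ⌈2751/775⌉ − ⌈2620/775⌉ = 4 − 4 = 0
n=21: ⌈(22·131)/775⌉ − ⌈(21·131)/775⌉ = ⌈2882/775⌉ − ⌈2751/775⌉ = 4 − 4 = 0
n=22: ⌈(23·131)/775⌉ − ⌈(22·131)/775⌉ = ⌈3013/775⌉ − ⌈2882/775⌉ = 4 − 4 = 0
n=23: ⌈(24·131)/775⌉ − ⌈(23·131)/775⌉ = ⌈3144/775⌉ − ⌈3013/775⌉ = 5 − 4 = 1
n=24: ⌈(25·131)/775⌉ − ⌈(24·131)/775⌉ = ⌈3275/775⌉ − ⌈3144/775⌉ = 5 − 5 = 0
n=25: ⌈(26·131)/775⌉ − ⌈(25·131)/775⌉ = ⌈3406/775⌉ − ⌈3275/775⌉ = 5 − 5 = 0
n=26: ⌈(27·131)/775⌉ − ⌈(26·131)/775⌉ = ⌈3537/775⌉ − ⌈3406/775⌉ = 5 − 5 = 0
n=27: ⌈(28·131)/775⌉ − ⌈(27·131)/775⌉ = ⌈3668/775⌉ − ⌈3537/775⌉ = 5 − 5 = 0
n=28: ⌈(29·131)/775⌉ − ⌈(28·131)/775⌉ = ⌈3799/775⌉ − ⌈3668/775⌉ = 5 − 5 = 0
n=29: ⌈(30·131)/775⌉ − ⌈(29·131)/775⌉ = ⌈3930/775⌉ − ⌈3799/775⌉ = 6 − 5 = 1
n=30: ⌈(31·131)/775⌉ − ⌈(30·131)/775⌉ = ⌈4061/775⌉ − ⌈3930/775⌉ = 6 − 6 = 0
n=31: ⌈(32·131)/775⌉ − ⌈(31·131)/775⌉ = ⌈4192/775⌉ − ⌈4061/775⌉ = 6 − 6 = 0
n=32: ⌈(33·131)/775⌉ − ⌈(32·131)/775⌉ = ⌈4323/775⌉ − ⌈4192/775⌉ = 6 − 6 = 0
n=33: ⌈(34·131)/775⌉ − ⌈(33·131)/775⌉ = ⌈4454/775⌉ − ⌈4323/775⌉ = 6 − 6 = 0
n=34: ⌈(35·131)/775⌉ − ⌈(34·131)/775⌉ = ⌈4585/775⌉ − ⌈4454/775⌉ = 6 − 6 = 0
n=35: ⌈(36·131)/775⌉ − ⌈(35·131)/775⌉ = ⌈4716/775⌉ − ⌈4585/775⌉ = 7 − 6 = 1
n=36: ⌈(37·131)/775⌉ − ⌈(36·131)/775⌉ = ⌈4847/775⌉ − ⌈4716/775⌉ = 7 − 7 = 0
n=37: ⌈(38·131)/775⌉ − ⌈(37·131)/775⌉ = ⌈4978/775⌉ − ⌈4847/775⌉ = 7 − 7 = 0
n=38: ⌈(39·131)/775⌉ − ⌈(38·131)/775⌉ = ⌈5109/775⌉ − ⌈4978/775⌉ = 7 − 7 = 0
n=39: ⌈(40·131)/775⌉ − ⌈(39·131)/775⌉ = ⌈5240/775⌉ − ⌈5109/775⌉ = 7 − 7 = 0
n=40: ⌈(41·131)/775⌉ − ⌈(40·131)/775⌉ = ⌈5371/775⌉ − ⌈5240/775⌉ = 7 − 7 = 0
n=41: ⌈(42·131)/775⌉ − ⌈(41·131)/775⌉ = ⌈5502/775⌉ − ⌈5371/775⌉ = 8 − 7 = 1
n=42: ⌈(43·131)/775⌉ − ⌈(42·131)/775⌉ = ⌈5633/775⌉ − ⌈5502/775⌉ = 8 − 8 = 0
n=43: ⌈(44·131)/775⌉ − ⌈(43·131)/775⌉ = ⌈5764/775⌉ − ⌈5633/775⌉ = 8 − 8 = 0
n=44: ⌈(45·131)/775⌉ − ⌈(44·131)/775⌉ = ⌈5895/775⌉ − ⌈5764/775⌉ = 8 − 8 = 0
n=45: ⌈(46·131)/775⌉ − ⌈(45·131)/775⌉ = ⌈6026/775⌉ − ⌈5895/775⌉ = 8 − 8 = 0
n=46: ⌈(47·131)/775⌉ − ⌈(46·131)/775⌉ = ⌈6157/775⌉ − ⌈6026/775⌉ = 8 − 8 = 0
n=47: ⌈(48·131)/775⌉ − ⌈(47·131)/775⌉ = ⌈6288/775⌉ − ⌈6157/775⌉ = 9 − 8 = 1
n=48: ⌈(49·131)/775⌉ − ⌈(48·131)/775⌉ = ⌈6419/775⌉ − ⌈6288/775⌉ = 9 − 9 = 0
n=49: ⌈(50·131)/775⌉ − ⌈(49·131)/775⌉ = ⌈6550/775⌉ − ⌈6419/775⌉ = 9 − 9 = 0
n=50: ⌈(51·131)/775⌉ − ⌈(50·131)/775⌉ = ⌈6681/775⌉ − ⌈6550/775⌉ = 9 − 9 = 0
n=51: ⌈(52·131)/775⌉ − ⌈(51·131)/775⌉ = ⌈6812/775⌉ − ⌈6681/775⌉ = 9 − 9 = 0
n=52: ⌈(53·131)/775⌉ − ⌈(52·131)/775⌉ = ⌈6943/775⌉ − ⌈6812/775⌉ = 9 − 9 = 0
n=53: ⌈(54·131)/775⌉ − ⌈(53·131)/775⌉ = ⌈7074/775⌉ − ⌈6943/775⌉ = 10 − 9 = 1
n=54: ⌈(55·131)/775⌉ − ⌈(54·131)/775⌉ = ⌈7205/775⌉ − ⌈7074/775⌉ = 10 − 10 = 0
n=55: ⌈(56·131)/775⌉ − ⌈(55·131)/775⌉ = ⌈7336/775⌉ − ⌈7205/775⌉ = 10 − 10 = 0
n=56: ⌈(57·131)/775⌉ − ⌈(56·131)/775⌉ = ⌈7467/775⌉ − ⌈7336/775⌉ = 10 − 10 = 0
n=57: ⌈(58·131)/775⌉ − ⌈(57·131)/775⌉ = ⌈7598/775⌉ − ⌈7467/775⌉ = 10 − 10 = 0
n=58: ⌈(59·131)/775⌉ − ⌈(58·131)/775⌉ = ⌈7729/775⌉ − ⌈7598/775⌉ = 10 − 10 = 0
n=59: ⌈(60·131)/775⌉ − ⌈(59·131)/775⌉ = ⌈7860/775⌉ − ⌈7729/775⌉ = 11 − 10 = 1
n=60: ⌈(61·131)/775⌉ − ⌈(60·131)/775⌉ = ⌈7991/775⌉ − ⌈7860/775⌉ = 11 − 11 = 0
n=61: ⌈(62·131)/775⌉ − ⌈(61·131)/775⌉ = ⌈8122/775⌉ − ⌈7991/775⌉ = 11 − 11 = 0
n=62: ⌈(63·131)/775⌉ − ⌈(62·131)/775⌉ = ⌈8253/775⌉ − ⌈8122/775⌉ = 11 − 11 = 0
n=63: ⌈(64·131)/775⌉ − ⌈(63·131)/775⌉ = ⌈8384/775⌉ − ⌈8253/775⌉ = 11 − 11 = 0
n=64: ⌈(65·131)/775⌉ − ⌈(64·131)/775⌉ = ⌈8515/775⌉ − ⌈8384/775⌉ = 11 − 11 = 0
n=65: ⌈(66·131)/775⌉ − ⌈(65·131)/775⌉ = ⌈8646/775⌉ − ⌈8515/775⌉ = 12 − 11 = 1
n=66: ⌈(67·131)/775⌉ − ⌈(66·131)/775⌉ = ⌈8777/775⌉ − ⌈8646/775⌉ = 12 − 12 = 0
n=67: ⌈(68·131)/775⌉ − ⌈(67·131)/775⌉ = ⌈8908/775⌉ − ⌈8777/775⌉ = 12 − 12 = 0
n=68: ⌈(69·131)/775⌉ − ⌈(68·131)/775⌉ = ⌈9039/775⌉ − ⌈8908/775⌉ = 12 − 12 = 0
n=69: ⌈(70·131)/775⌉ − ⌈(69·131)/775⌉ = ⌈9170/775⌉ − ⌈9039/775⌉ = 12 − 12 = 0
n=70: ⌈(71·131)/775⌉ − ⌈(70·131)/775⌉ = ⌈9301/775⌉ − ⌈9170/775⌉ = 13 − 12 = 1
n=71: ⌈(72·131)/775⌉ − ⌈(71·131)/775⌉ = ⌈9432/775⌉ − ⌈9301/775⌉ = 13 − 13 = 0
n=72: ⌈(73·131)/775⌉ − ⌈(72·131)/775⌉ = ⌈9563/775⌉ − ⌈9432/775⌉ = 13 − 13 = 0
n=73: ⌈(74·131)/775⌉ − ⌈(73·131)/775⌉ = ⌈9694/775⌉ − ⌈9563/775⌉ = 13 − 13 = 0
n=74: ⌈(75·131)/775⌉ − ⌈(74·131)/775⌉ = ⌈9825/775⌉ − ⌈9694/775⌉ = 13 − 13 = 0
n=75: ⌈(76·131)/775⌉ − ⌈(75·131)/775⌉ = ⌈9956/775⌉ − ⌈9825/775⌉ = 13 − 13 = 0
n=76: ⌈(77·131)/775⌉ − ⌈(76·131)/775⌉ = ⌈10087/775⌉ − ⌈9956/775⌉ = 14 − 13 = 1
n=77: ⌈(78·131)/775⌉ − ⌈(77·131)/775⌉ = ⌈10218/775⌉ − ⌈10087/775⌉ = 14 − 14 = 0
n=78: ⌈(79·131)/775⌉ − ⌈(78·131)/775⌉ = ⌈10349/775⌉ − ⌈10218/775⌉ = 14 − 14 = 0
n=79: ⌈(80·131)/775⌉ − ⌈(79·131)/775⌉ = ⌈10480/775⌉ − ⌈10349/775⌉ = 14 − 14 = 0
n=80: ⌈(81·131)/775⌉ − ⌈(80·131)/775⌉ = ⌈10611/775⌉ − ⌈10480/775⌉ = 14 − 14 = 0
n=81: ⌈(82·131)/775⌉ − ⌈(81·131)/775⌉ = ⌈10742/775⌉ − ⌈10611/775⌉ = 14 − 14 = 0
n=82: ⌈(83·131)/775⌉ − ⌈(82·131)/775⌉ = ⌈10873/775⌉ − ⌈10742/775⌉ = 15 − 14 = 1
n=83: ⌈(84·131)/775⌉ − ⌈(83·131)/775⌉ = ⌈11004/775⌉ − ⌈10873/775⌉ = 15 − 15 = 0
n=84: ⌈(85·131)/775⌉ − ⌈(84·131)/775⌉ = ⌈11135/775⌉ − ⌈11004/775⌉ = 15 − 15 = 0
n=85: ⌈(86·131)/775⌉ − ⌈(85·131)/775⌉ = ⌈11266/775⌉ − ⌈11135/775⌉ = 15 − 15 = 0
n=86: ⌈(87·131)/775⌉ − ⌈(86·131)/775⌉ = ⌈11397/775⌉ − ⌈11266/775⌉ = 15 − 15 = 0
n=87: ⌈(88·131)/775⌉ − ⌈(87·131)/775⌉ = ⌈11528/775⌉ − ⌈11397/775⌉ = 15 − 15 = 0
n=88: ⌈(89·131)/775⌉ − ⌈(88·131)/775⌉ = ⌈11659/775⌉ − ⌈11528/775⌉ = 16 − 15 = 1


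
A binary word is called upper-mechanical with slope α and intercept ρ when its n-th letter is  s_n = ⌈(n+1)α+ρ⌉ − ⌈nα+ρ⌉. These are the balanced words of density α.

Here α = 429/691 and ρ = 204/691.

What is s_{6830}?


1

(n+1)α + ρ = (6831·429 + 204) / 691 = 2930703/691
nα + ρ     = (6830·429 + 204) / 691 = 2930274/691
⌈2930703/691⌉ = 4242,  ⌈2930274/691⌉ = 4241
s_{6830} = 4242 − 4241 = 1


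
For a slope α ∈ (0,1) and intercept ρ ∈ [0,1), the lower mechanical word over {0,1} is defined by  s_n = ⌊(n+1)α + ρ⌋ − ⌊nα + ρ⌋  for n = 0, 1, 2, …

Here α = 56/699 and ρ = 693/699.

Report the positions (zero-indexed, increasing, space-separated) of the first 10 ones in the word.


0 12 25 37 50 62 74 87 99 112

n=0: ⌊749/699⌋−⌊693/699⌋ = 1−0 = 1  ← one
n=1: ⌊805/699⌋−⌊749/699⌋ = 1−1 = 0
n=2: ⌊861/699⌋−⌊805/699⌋ = 1−1 = 0
  …
n=12: ⌊1421/699⌋−⌊1365/699⌋ = 2−1 = 1  ← one
n=13: ⌊1477/699⌋−⌊1421/699⌋ = 2−2 = 0
n=14: ⌊1533/699⌋−⌊1477/699⌋ = 2−2 = 0
  …
n=25: ⌊2149/699⌋−⌊2093/699⌋ = 3−2 = 1  ← one
n=26: ⌊2205/699⌋−⌊2149/699⌋ = 3−3 = 0
n=27: ⌊2261/699⌋−⌊2205/699⌋ = 3−3 = 0
  …
n=37: ⌊2821/699⌋−⌊2765/699⌋ = 4−3 = 1  ← one
n=38: ⌊2877/699⌋−⌊2821/699⌋ = 4−4 = 0
n=39: ⌊2933/699⌋−⌊2877/699⌋ = 4−4 = 0
  …
n=50: ⌊3549/699⌋−⌊3493/699⌋ = 5−4 = 1  ← one
n=51: ⌊3605/699⌋−⌊3549/699⌋ = 5−5 = 0
n=52: ⌊3661/699⌋−⌊3605/699⌋ = 5−5 = 0
  …
n=62: ⌊4221/699⌋−⌊4165/699⌋ = 6−5 = 1  ← one
n=63: ⌊4277/699⌋−⌊4221/699⌋ = 6−6 = 0
n=64: ⌊4333/699⌋−⌊4277/699⌋ = 6−6 = 0
  …
n=74: ⌊4893/699⌋−⌊4837/699⌋ = 7−6 = 1  ← one
n=75: ⌊4949/699⌋−⌊4893/699⌋ = 7−7 = 0
n=76: ⌊5005/699⌋−⌊4949/699⌋ = 7−7 = 0
  …
n=87: ⌊5621/699⌋−⌊5565/699⌋ = 8−7 = 1  ← one
n=88: ⌊5677/699⌋−⌊5621/699⌋ = 8−8 = 0
n=89: ⌊5733/699⌋−⌊5677/699⌋ = 8−8 = 0
  …
n=99: ⌊6293/699⌋−⌊6237/699⌋ = 9−8 = 1  ← one
n=100: ⌊6349/699⌋−⌊6293/699⌋ = 9−9 = 0
n=101: ⌊6405/699⌋−⌊6349/699⌋ = 9−9 = 0
  …
n=112: ⌊7021/699⌋−⌊6965/699⌋ = 10−9 = 1  ← one
positions of the first 10 ones: 0 12 25 37 50 62 74 87 99 112


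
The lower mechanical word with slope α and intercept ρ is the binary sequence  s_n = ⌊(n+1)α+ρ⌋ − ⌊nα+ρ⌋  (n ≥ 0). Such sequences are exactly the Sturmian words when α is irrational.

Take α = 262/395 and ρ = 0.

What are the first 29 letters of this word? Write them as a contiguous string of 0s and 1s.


n=0: ⌊(1·262)/395⌋ − ⌊(0·262)/395⌋ = ⌊262/395⌋ − ⌊0/395⌋ = 0 − 0 = 0
n=1: ⌊(2·262)/395⌋ − ⌊(1·262)/395⌋ = ⌊524/395⌋ − ⌊262/395⌋ = 1 − 0 = 1
n=2: ⌊(3·262)/395⌋ − ⌊(2·262)/395⌋ = ⌊786/395⌋ − ⌊524/395⌋ = 1 − 1 = 0
n=3: ⌊(4·262)/395⌋ − ⌊(3·262)/395⌋ = ⌊1048/395⌋ − ⌊786/395⌋ = 2 − 1 = 1
n=4: ⌊(5·262)/395⌋ − ⌊(4·262)/395⌋ = ⌊1310/395⌋ − ⌊1048/395⌋ = 3 − 2 = 1
n=5: ⌊(6·262)/395⌋ − ⌊(5·262)/395⌋ = ⌊1572/395⌋ − ⌊1310/395⌋ = 3 − 3 = 0
n=6: ⌊(7·262)/395⌋ − ⌊(6·262)/395⌋ = ⌊1834/395⌋ − ⌊1572/395⌋ = 4 − 3 = 1
n=7: ⌊(8·262)/395⌋ − ⌊(7·262)/395⌋ = ⌊2096/395⌋ − ⌊1834/395⌋ = 5 − 4 = 1
n=8: ⌊(9·262)/395⌋ − ⌊(8·262)/395⌋ = ⌊2358/395⌋ − ⌊2096/395⌋ = 5 − 5 = 0
n=9: ⌊(10·262)/395⌋ − ⌊(9·262)/395⌋ = ⌊2620/395⌋ − ⌊2358/395⌋ = 6 − 5 = 1
n=10: ⌊(11·262)/395⌋ − ⌊(10·262)/395⌋ = ⌊2882/395⌋ − ⌊2620/395⌋ = 7 − 6 = 1
n=11: ⌊(12·262)/395⌋ − ⌊(11·262)/395⌋ = ⌊3144/395⌋ − ⌊2882/395⌋ = 7 − 7 = 0
n=12: ⌊(13·262)/395⌋ − ⌊(12·262)/395⌋ = ⌊3406/395⌋ − ⌊3144/395⌋ = 8 − 7 = 1
n=13: ⌊(14·262)/395⌋ − ⌊(13·262)/395⌋ = ⌊3668/395⌋ − ⌊3406/395⌋ = 9 − 8 = 1
n=14: ⌊(15·262)/395⌋ − ⌊(14·262)/395⌋ = ⌊3930/395⌋ − ⌊3668/395⌋ = 9 − 9 = 0
n=15: ⌊(16·262)/395⌋ − ⌊(15·262)/395⌋ = ⌊4192/395⌋ − ⌊3930/395⌋ = 10 − 9 = 1
n=16: ⌊(17·262)/395⌋ − ⌊(16·262)/395⌋ = ⌊4454/395⌋ − ⌊4192/395⌋ = 11 − 10 = 1
n=17: ⌊(18·262)/395⌋ − ⌊(17·262)/395⌋ = ⌊4716/395⌋ − ⌊4454/395⌋ = 11 − 11 = 0
n=18: ⌊(19·262)/395⌋ − ⌊(18·262)/395⌋ = ⌊4978/395⌋ − ⌊4716/395⌋ = 12 − 11 = 1
n=19: ⌊(20·262)/395⌋ − ⌊(19·262)/395⌋ = ⌊5240/395⌋ − ⌊4978/395⌋ = 13 − 12 = 1
n=20: ⌊(21·262)/395⌋ − ⌊(20·262)/395⌋ = ⌊5502/395⌋ − ⌊5240/395⌋ = 13 − 13 = 0
n=21: ⌊(22·262)/395⌋ − ⌊(21·262)/395⌋ = ⌊5764/395⌋ − ⌊5502/395⌋ = 14 − 13 = 1
n=22: ⌊(23·262)/395⌋ − ⌊(22·262)/395⌋ = ⌊6026/395⌋ − ⌊5764/395⌋ = 15 − 14 = 1
n=23: ⌊(24·262)/395⌋ − ⌊(23·262)/395⌋ = ⌊6288/395⌋ − ⌊6026/395⌋ = 15 − 15 = 0
n=24: ⌊(25·262)/395⌋ − ⌊(24·262)/395⌋ = ⌊6550/395⌋ − ⌊6288/395⌋ = 16 − 15 = 1
n=25: ⌊(26·262)/395⌋ − ⌊(25·262)/395⌋ = ⌊6812/395⌋ − ⌊6550/395⌋ = 17 − 16 = 1
n=26: ⌊(27·262)/395⌋ − ⌊(26·262)/395⌋ = ⌊7074/395⌋ − ⌊6812/395⌋ = 17 − 17 = 0
n=27: ⌊(28·262)/395⌋ − ⌊(27·262)/395⌋ = ⌊7336/395⌋ − ⌊7074/395⌋ = 18 − 17 = 1
n=28: ⌊(29·262)/395⌋ − ⌊(28·262)/395⌋ = ⌊7598/395⌋ − ⌊7336/395⌋ = 19 − 18 = 1

01011011011011011011011011011


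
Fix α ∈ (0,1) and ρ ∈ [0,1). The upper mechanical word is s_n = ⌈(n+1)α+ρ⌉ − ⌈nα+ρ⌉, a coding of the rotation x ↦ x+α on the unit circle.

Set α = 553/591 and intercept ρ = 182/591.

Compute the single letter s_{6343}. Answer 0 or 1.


1

(n+1)α + ρ = (6344·553 + 182) / 591 = 3508414/591
nα + ρ     = (6343·553 + 182) / 591 = 3507861/591
⌈3508414/591⌉ = 5937,  ⌈3507861/591⌉ = 5936
s_{6343} = 5937 − 5936 = 1


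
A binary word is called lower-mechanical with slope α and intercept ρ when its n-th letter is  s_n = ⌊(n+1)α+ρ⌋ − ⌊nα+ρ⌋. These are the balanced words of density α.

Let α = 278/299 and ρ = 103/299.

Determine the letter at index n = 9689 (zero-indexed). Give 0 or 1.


1

(n+1)α + ρ = (9690·278 + 103) / 299 = 2693923/299
nα + ρ     = (9689·278 + 103) / 299 = 2693645/299
⌊2693923/299⌋ = 9009,  ⌊2693645/299⌋ = 9008
s_{9689} = 9009 − 9008 = 1


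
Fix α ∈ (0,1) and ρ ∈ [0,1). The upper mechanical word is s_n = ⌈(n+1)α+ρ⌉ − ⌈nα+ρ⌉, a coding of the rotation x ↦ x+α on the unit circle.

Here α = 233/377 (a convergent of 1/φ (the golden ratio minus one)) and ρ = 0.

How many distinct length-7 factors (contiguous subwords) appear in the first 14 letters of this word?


8

t_n = ⌈(n·233)/377⌉ for n = 0 … 14:
  n=0…9: ⌈0/377⌉=0 ⌈233/377⌉=1 ⌈466/377⌉=2 ⌈699/377⌉=2 ⌈932/377⌉=3 ⌈1165/377⌉=4 ⌈1398/377⌉=4 ⌈1631/377⌉=5 ⌈1864/377⌉=5 ⌈2097/377⌉=6
  n=10…14: ⌈2330/377⌉=7 ⌈2563/377⌉=7 ⌈2796/377⌉=8 ⌈3029/377⌉=9 ⌈3262/377⌉=9
s_n = t_(n+1) − t_n for n = 0 … 13 gives
prefix = 11011010110110
slide a length-7 window over [0..6] … [7..13] (8 windows); first occurrence of each distinct factor:
  [  0..  6] 1101101
  [  1..  7] 1011010
  [  2..  8] 0110101
  [  3..  9] 1101011
  [  4.. 10] 1010110
  [  5.. 11] 0101101
  [  6.. 12] 1011011
  [  7.. 13] 0110110
distinct factors: {0101101, 0110101, 0110110, 1010110, 1011010, 1011011, 1101011, 1101101}
count = 8  (Sturmian bound for length 7 is 8)


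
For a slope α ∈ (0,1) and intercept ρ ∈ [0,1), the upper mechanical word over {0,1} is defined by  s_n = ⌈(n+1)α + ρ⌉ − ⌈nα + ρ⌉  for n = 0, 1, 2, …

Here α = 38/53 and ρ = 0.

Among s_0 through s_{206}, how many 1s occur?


#1s = Σ_{n=0}^{206} s_n = Σ_{n=0}^{206} (⌈(n+1)α+ρ⌉ − ⌈nα+ρ⌉)
the sum telescopes: every ⌈nα+ρ⌉ with 0 < n < 207 appears once with + and once with −, leaving ⌈207α+ρ⌉ − ⌈0·α+ρ⌉
207α + ρ = (207·38) / 53 = 7866/53
ρ = 0/53
⌈7866/53⌉ = 149,  ⌈0/53⌉ = 0
#1s = 149 − 0 = 149

149


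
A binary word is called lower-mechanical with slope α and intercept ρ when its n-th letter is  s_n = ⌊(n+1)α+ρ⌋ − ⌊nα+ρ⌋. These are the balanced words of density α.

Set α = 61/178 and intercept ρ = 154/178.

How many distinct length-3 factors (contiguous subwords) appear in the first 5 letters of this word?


t_n = ⌊(n·61+154)/178⌋ for n = 0 … 5:
  n=0…5: ⌊154/178⌋=0 ⌊215/178⌋=1 ⌊276/178⌋=1 ⌊337/178⌋=1 ⌊398/178⌋=2 ⌊459/178⌋=2
s_n = t_(n+1) − t_n for n = 0 … 4 gives
prefix = 10010
slide a length-3 window over [0..2] … [2..4] (3 windows); first occurrence of each distinct factor:
  [  0..  2] 100
  [  1..  3] 001
  [  2..  4] 010
distinct factors: {001, 010, 100}
count = 3  (Sturmian bound for length 3 is 4)

3


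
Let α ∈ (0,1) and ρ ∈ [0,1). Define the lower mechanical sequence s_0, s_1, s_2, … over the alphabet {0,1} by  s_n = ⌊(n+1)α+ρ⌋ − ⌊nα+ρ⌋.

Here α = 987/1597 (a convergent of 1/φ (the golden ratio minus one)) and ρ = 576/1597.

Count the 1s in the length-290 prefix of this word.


179

#1s = Σ_{n=0}^{289} s_n = Σ_{n=0}^{289} (⌊(n+1)α+ρ⌋ − ⌊nα+ρ⌋)
the sum telescopes: every ⌊nα+ρ⌋ with 0 < n < 290 appears once with + and once with −, leaving ⌊290α+ρ⌋ − ⌊0·α+ρ⌋
290α + ρ = (290·987 + 576) / 1597 = 286806/1597
ρ = 576/1597
⌊286806/1597⌋ = 179,  ⌊576/1597⌋ = 0
#1s = 179 − 0 = 179


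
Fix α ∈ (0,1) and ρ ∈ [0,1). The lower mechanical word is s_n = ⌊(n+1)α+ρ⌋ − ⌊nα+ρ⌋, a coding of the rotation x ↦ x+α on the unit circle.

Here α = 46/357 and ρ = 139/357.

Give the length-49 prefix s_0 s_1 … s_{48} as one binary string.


n=0: ⌊(1·46+139)/357⌋ − ⌊(0·46+139)/357⌋ = ⌊185/357⌋ − ⌊139/357⌋ = 0 − 0 = 0
n=1: ⌊(2·46+139)/357⌋ − ⌊(1·46+139)/357⌋ = ⌊231/357⌋ − ⌊185/357⌋ = 0 − 0 = 0
n=2: ⌊(3·46+139)/357⌋ − ⌊(2·46+139)/357⌋ = ⌊277/357⌋ − ⌊231/357⌋ = 0 − 0 = 0
n=3: ⌊(4·46+139)/357⌋ − ⌊(3·46+139)/357⌋ = ⌊323/357⌋ − ⌊277/357⌋ = 0 − 0 = 0
n=4: ⌊(5·46+139)/357⌋ − ⌊(4·46+139)/357⌋ = ⌊369/357⌋ − ⌊323/357⌋ = 1 − 0 = 1
n=5: ⌊(6·46+139)/357⌋ − ⌊(5·46+139)/357⌋ = ⌊415/357⌋ − ⌊369/357⌋ = 1 − 1 = 0
n=6: ⌊(7·46+139)/357⌋ − ⌊(6·46+139)/357⌋ = ⌊461/357⌋ − ⌊415/357⌋ = 1 − 1 = 0
n=7: ⌊(8·46+139)/357⌋ − ⌊(7·46+139)/357⌋ = ⌊507/357⌋ − ⌊461/357⌋ = 1 − 1 = 0
n=8: ⌊(9·46+139)/357⌋ − ⌊(8·46+139)/357⌋ = ⌊553/357⌋ − ⌊507/357⌋ = 1 − 1 = 0
n=9: ⌊(10·46+139)/357⌋ − ⌊(9·46+139)/357⌋ = ⌊599/357⌋ − ⌊553/357⌋ = 1 − 1 = 0
n=10: ⌊(11·46+139)/357⌋ − ⌊(10·46+139)/357⌋ = ⌊645/357⌋ − ⌊599/357⌋ = 1 − 1 = 0
n=11: ⌊(12·46+139)/357⌋ − ⌊(11·46+139)/357⌋ = ⌊691/357⌋ − ⌊645/357⌋ = 1 − 1 = 0
n=12: ⌊(13·46+139)/357⌋ − ⌊(12·46+139)/357⌋ = ⌊737/357⌋ − ⌊691/357⌋ = 2 − 1 = 1
n=13: ⌊(14·46+139)/357⌋ − ⌊(13·46+139)/357⌋ = ⌊783/357⌋ − ⌊737/357⌋ = 2 − 2 = 0
n=14: ⌊(15·46+139)/357⌋ − ⌊(14·46+139)/357⌋ = ⌊829/357⌋ − ⌊783/357⌋ = 2 − 2 = 0
n=15: ⌊(16·46+139)/357⌋ − ⌊(15·46+139)/357⌋ = ⌊875/357⌋ − ⌊829/357⌋ = 2 − 2 = 0
n=16: ⌊(17·46+139)/357⌋ − ⌊(16·46+139)/357⌋ = ⌊921/357⌋ − ⌊875/357⌋ = 2 − 2 = 0
n=17: ⌊(18·46+139)/357⌋ − ⌊(17·46+139)/357⌋ = ⌊967/357⌋ − ⌊921/357⌋ = 2 − 2 = 0
n=18: ⌊(19·46+139)/357⌋ − ⌊(18·46+139)/357⌋ = ⌊1013/357⌋ − ⌊967/357⌋ = 2 − 2 = 0
n=19: ⌊(20·46+139)/357⌋ − ⌊(19·46+139)/357⌋ = ⌊1059/357⌋ − ⌊1013/357⌋ = 2 − 2 = 0
n=20: ⌊(21·46+139)/357⌋ − ⌊(20·46+139)/357⌋ = ⌊1105/357⌋ − ⌊1059/357⌋ = 3 − 2 = 1
n=21: ⌊(22·46+139)/357⌋ − ⌊(21·46+139)/357⌋ = ⌊1151/357⌋ − ⌊1105/357⌋ = 3 − 3 = 0
n=22: ⌊(23·46+139)/357⌋ − ⌊(22·46+139)/357⌋ = ⌊1197/357⌋ − ⌊1151/357⌋ = 3 − 3 = 0
n=23: ⌊(24·46+139)/357⌋ − ⌊(23·46+139)/357⌋ = ⌊1243/357⌋ − ⌊1197/357⌋ = 3 − 3 = 0
n=24: ⌊(25·46+139)/357⌋ − ⌊(24·46+139)/357⌋ = ⌊1289/357⌋ − ⌊1243/357⌋ = 3 − 3 = 0
n=25: ⌊(26·46+139)/357⌋ − ⌊(25·46+139)/357⌋ = ⌊1335/357⌋ − ⌊1289/357⌋ = 3 − 3 = 0
n=26: ⌊(27·46+139)/357⌋ − ⌊(26·46+139)/357⌋ = ⌊1381/357⌋ − ⌊1335/357⌋ = 3 − 3 = 0
n=27: ⌊(28·46+139)/357⌋ − ⌊(27·46+139)/357⌋ = ⌊1427/357⌋ − ⌊1381/357⌋ = 3 − 3 = 0
n=28: ⌊(29·46+139)/357⌋ − ⌊(28·46+139)/357⌋ = ⌊1473/357⌋ − ⌊1427/357⌋ = 4 − 3 = 1
n=29: ⌊(30·46+139)/357⌋ − ⌊(29·46+139)/357⌋ = ⌊1519/357⌋ − ⌊1473/357⌋ = 4 − 4 = 0
n=30: ⌊(31·46+139)/357⌋ − ⌊(30·46+139)/357⌋ = ⌊1565/357⌋ − ⌊1519/357⌋ = 4 − 4 = 0
n=31: ⌊(32·46+139)/357⌋ − ⌊(31·46+139)/357⌋ = ⌊1611/357⌋ − ⌊1565/357⌋ = 4 − 4 = 0
n=32: ⌊(33·46+139)/357⌋ − ⌊(32·46+139)/357⌋ = ⌊1657/357⌋ − ⌊1611/357⌋ = 4 − 4 = 0
n=33: ⌊(34·46+139)/357⌋ − ⌊(33·46+139)/357⌋ = ⌊1703/357⌋ − ⌊1657/357⌋ = 4 − 4 = 0
n=34: ⌊(35·46+139)/357⌋ − ⌊(34·46+139)/357⌋ = ⌊1749/357⌋ − ⌊1703/357⌋ = 4 − 4 = 0
n=35: ⌊(36·46+139)/357⌋ − ⌊(35·46+139)/357⌋ = ⌊1795/357⌋ − ⌊1749/357⌋ = 5 − 4 = 1
n=36: ⌊(37·46+139)/357⌋ − ⌊(36·46+139)/357⌋ = ⌊1841/357⌋ − ⌊1795/357⌋ = 5 − 5 = 0
n=37: ⌊(38·46+139)/357⌋ − ⌊(37·46+139)/357⌋ = ⌊1887/357⌋ − ⌊1841/357⌋ = 5 − 5 = 0
n=38: ⌊(39·46+139)/357⌋ − ⌊(38·46+139)/357⌋ = ⌊1933/357⌋ − ⌊1887/357⌋ = 5 − 5 = 0
n=39: ⌊(40·46+139)/357⌋ − ⌊(39·46+139)/357⌋ = ⌊1979/357⌋ − ⌊1933/357⌋ = 5 − 5 = 0
n=40: ⌊(41·46+139)/357⌋ − ⌊(40·46+139)/357⌋ = ⌊2025/357⌋ − ⌊1979/357⌋ = 5 − 5 = 0
n=41: ⌊(42·46+139)/357⌋ − ⌊(41·46+139)/357⌋ = ⌊2071/357⌋ − ⌊2025/357⌋ = 5 − 5 = 0
n=42: ⌊(43·46+139)/357⌋ − ⌊(42·46+139)/357⌋ = ⌊2117/357⌋ − ⌊2071/357⌋ = 5 − 5 = 0
n=43: ⌊(44·46+139)/357⌋ − ⌊(43·46+139)/357⌋ = ⌊2163/357⌋ − ⌊2117/357⌋ = 6 − 5 = 1
n=44: ⌊(45·46+139)/357⌋ − ⌊(44·46+139)/357⌋ = ⌊2209/357⌋ − ⌊2163/357⌋ = 6 − 6 = 0
n=45: ⌊(46·46+139)/357⌋ − ⌊(45·46+139)/357⌋ = ⌊2255/357⌋ − ⌊2209/357⌋ = 6 − 6 = 0
n=46: ⌊(47·46+139)/357⌋ − ⌊(46·46+139)/357⌋ = ⌊2301/357⌋ − ⌊2255/357⌋ = 6 − 6 = 0
n=47: ⌊(48·46+139)/357⌋ − ⌊(47·46+139)/357⌋ = ⌊2347/357⌋ − ⌊2301/357⌋ = 6 − 6 = 0
n=48: ⌊(49·46+139)/357⌋ − ⌊(48·46+139)/357⌋ = ⌊2393/357⌋ − ⌊2347/357⌋ = 6 − 6 = 0

0000100000001000000010000000100000010000000100000


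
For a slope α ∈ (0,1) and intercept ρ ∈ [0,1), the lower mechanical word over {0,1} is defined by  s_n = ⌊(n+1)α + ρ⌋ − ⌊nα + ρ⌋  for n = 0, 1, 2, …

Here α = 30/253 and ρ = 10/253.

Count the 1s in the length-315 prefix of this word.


37

#1s = Σ_{n=0}^{314} s_n = Σ_{n=0}^{314} (⌊(n+1)α+ρ⌋ − ⌊nα+ρ⌋)
the sum telescopes: every ⌊nα+ρ⌋ with 0 < n < 315 appears once with + and once with −, leaving ⌊315α+ρ⌋ − ⌊0·α+ρ⌋
315α + ρ = (315·30 + 10) / 253 = 9460/253
ρ = 10/253
⌊9460/253⌋ = 37,  ⌊10/253⌋ = 0
#1s = 37 − 0 = 37


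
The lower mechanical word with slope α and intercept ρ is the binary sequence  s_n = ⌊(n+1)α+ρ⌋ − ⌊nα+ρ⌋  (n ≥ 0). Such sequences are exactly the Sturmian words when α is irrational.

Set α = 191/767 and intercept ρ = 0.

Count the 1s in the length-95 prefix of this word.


23

#1s = Σ_{n=0}^{94} s_n = Σ_{n=0}^{94} (⌊(n+1)α+ρ⌋ − ⌊nα+ρ⌋)
the sum telescopes: every ⌊nα+ρ⌋ with 0 < n < 95 appears once with + and once with −, leaving ⌊95α+ρ⌋ − ⌊0·α+ρ⌋
95α + ρ = (95·191) / 767 = 18145/767
ρ = 0/767
⌊18145/767⌋ = 23,  ⌊0/767⌋ = 0
#1s = 23 − 0 = 23


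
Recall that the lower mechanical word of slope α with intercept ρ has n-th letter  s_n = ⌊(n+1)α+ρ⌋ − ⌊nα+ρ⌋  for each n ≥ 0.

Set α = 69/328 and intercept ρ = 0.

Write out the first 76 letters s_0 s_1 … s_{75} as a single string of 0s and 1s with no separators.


0000100001000010000100010000100001000010001000010000100001000100001000010000

n=0: ⌊(1·69)/328⌋ − ⌊(0·69)/328⌋ = ⌊69/328⌋ − ⌊0/328⌋ = 0 − 0 = 0
n=1: ⌊(2·69)/328⌋ − ⌊(1·69)/328⌋ = ⌊138/328⌋ − ⌊69/328⌋ = 0 − 0 = 0
n=2: ⌊(3·69)/328⌋ − ⌊(2·69)/328⌋ = ⌊207/328⌋ − ⌊138/328⌋ = 0 − 0 = 0
n=3: ⌊(4·69)/328⌋ − ⌊(3·69)/328⌋ = ⌊276/328⌋ − ⌊207/328⌋ = 0 − 0 = 0
n=4: ⌊(5·69)/328⌋ − ⌊(4·69)/328⌋ = ⌊345/328⌋ − ⌊276/328⌋ = 1 − 0 = 1
n=5: ⌊(6·69)/328⌋ − ⌊(5·69)/328⌋ = ⌊414/328⌋ − ⌊345/328⌋ = 1 − 1 = 0
n=6: ⌊(7·69)/328⌋ − ⌊(6·69)/328⌋ = ⌊483/328⌋ − ⌊414/328⌋ = 1 − 1 = 0
n=7: ⌊(8·69)/328⌋ − ⌊(7·69)/328⌋ = ⌊552/328⌋ − ⌊483/328⌋ = 1 − 1 = 0
n=8: ⌊(9·69)/328⌋ − ⌊(8·69)/328⌋ = ⌊621/328⌋ − ⌊552/328⌋ = 1 − 1 = 0
n=9: ⌊(10·69)/328⌋ − ⌊(9·69)/328⌋ = ⌊690/328⌋ − ⌊621/328⌋ = 2 − 1 = 1
n=10: ⌊(11·69)/328⌋ − ⌊(10·69)/328⌋ = ⌊759/328⌋ − ⌊690/328⌋ = 2 − 2 = 0
n=11: ⌊(12·69)/328⌋ − ⌊(11·69)/328⌋ = ⌊828/328⌋ − ⌊759/328⌋ = 2 − 2 = 0
n=12: ⌊(13·69)/328⌋ − ⌊(12·69)/328⌋ = ⌊897/328⌋ − ⌊828/328⌋ = 2 − 2 = 0
n=13: ⌊(14·69)/328⌋ − ⌊(13·69)/328⌋ = ⌊966/328⌋ − ⌊897/328⌋ = 2 − 2 = 0
n=14: ⌊(15·69)/328⌋ − ⌊(14·69)/328⌋ = ⌊1035/328⌋ − ⌊966/328⌋ = 3 − 2 = 1
n=15: ⌊(16·69)/328⌋ − ⌊(15·69)/328⌋ = ⌊1104/328⌋ − ⌊1035/328⌋ = 3 − 3 = 0
n=16: ⌊(17·69)/328⌋ − ⌊(16·69)/328⌋ = ⌊1173/328⌋ − ⌊1104/328⌋ = 3 − 3 = 0
n=17: ⌊(18·69)/328⌋ − ⌊(17·69)/328⌋ = ⌊1242/328⌋ − ⌊1173/328⌋ = 3 − 3 = 0
n=18: ⌊(19·69)/328⌋ − ⌊(18·69)/328⌋ = ⌊1311/328⌋ − ⌊1242/328⌋ = 3 − 3 = 0
n=19: ⌊(20·69)/328⌋ − ⌊(19·69)/328⌋ = ⌊1380/328⌋ − ⌊1311/328⌋ = 4 − 3 = 1
n=20: ⌊(21·69)/328⌋ − ⌊(20·69)/328⌋ = ⌊1449/328⌋ − ⌊1380/328⌋ = 4 − 4 = 0
n=21: ⌊(22·69)/328⌋ − ⌊(21·69)/328⌋ = ⌊1518/328⌋ − ⌊1449/328⌋ = 4 − 4 = 0
n=22: ⌊(23·69)/328⌋ − ⌊(22·69)/328⌋ = ⌊1587/328⌋ − ⌊1518/328⌋ = 4 − 4 = 0
n=23: ⌊(24·69)/328⌋ − ⌊(23·69)/328⌋ = ⌊1656/328⌋ − ⌊1587/328⌋ = 5 − 4 = 1
n=24: ⌊(25·69)/328⌋ − ⌊(24·69)/328⌋ = ⌊1725/328⌋ − ⌊1656/328⌋ = 5 − 5 = 0
n=25: ⌊(26·69)/328⌋ − ⌊(25·69)/328⌋ = ⌊1794/328⌋ − ⌊1725/328⌋ = 5 − 5 = 0
n=26: ⌊(27·69)/328⌋ − ⌊(26·69)/328⌋ = ⌊1863/328⌋ − ⌊1794/328⌋ = 5 − 5 = 0
n=27: ⌊(28·69)/328⌋ − ⌊(27·69)/328⌋ = ⌊1932/328⌋ − ⌊1863/328⌋ = 5 − 5 = 0
n=28: ⌊(29·69)/328⌋ − ⌊(28·69)/328⌋ = ⌊2001/328⌋ − ⌊1932/328⌋ = 6 − 5 = 1
n=29: ⌊(30·69)/328⌋ − ⌊(29·69)/328⌋ = ⌊2070/328⌋ − ⌊2001/328⌋ = 6 − 6 = 0
n=30: ⌊(31·69)/328⌋ − ⌊(30·69)/328⌋ = ⌊2139/328⌋ − ⌊2070/328⌋ = 6 − 6 = 0
n=31: ⌊(32·69)/328⌋ − ⌊(31·69)/328⌋ = ⌊2208/328⌋ − ⌊2139/328⌋ = 6 − 6 = 0
n=32: ⌊(33·69)/328⌋ − ⌊(32·69)/328⌋ = ⌊2277/328⌋ − ⌊2208/328⌋ = 6 − 6 = 0
n=33: ⌊(34·69)/328⌋ − ⌊(33·69)/328⌋ = ⌊2346/328⌋ − ⌊2277/328⌋ = 7 − 6 = 1
n=34: ⌊(35·69)/328⌋ − ⌊(34·69)/328⌋ = ⌊2415/328⌋ − ⌊2346/328⌋ = 7 − 7 = 0
n=35: ⌊(36·69)/328⌋ − ⌊(35·69)/328⌋ = ⌊2484/328⌋ − ⌊2415/328⌋ = 7 − 7 = 0
n=36: ⌊(37·69)/328⌋ − ⌊(36·69)/328⌋ = ⌊2553/328⌋ − ⌊2484/328⌋ = 7 − 7 = 0
n=37: ⌊(38·69)/328⌋ − ⌊(37·69)/328⌋ = ⌊2622/328⌋ − ⌊2553/328⌋ = 7 − 7 = 0
n=38: ⌊(39·69)/328⌋ − ⌊(38·69)/328⌋ = ⌊2691/328⌋ − ⌊2622/328⌋ = 8 − 7 = 1
n=39: ⌊(40·69)/328⌋ − ⌊(39·69)/328⌋ = ⌊2760/328⌋ − ⌊2691/328⌋ = 8 − 8 = 0
n=40: ⌊(41·69)/328⌋ − ⌊(40·69)/328⌋ = ⌊2829/328⌋ − ⌊2760/328⌋ = 8 − 8 = 0
n=41: ⌊(42·69)/328⌋ − ⌊(41·69)/328⌋ = ⌊2898/328⌋ − ⌊2829/328⌋ = 8 − 8 = 0
n=42: ⌊(43·69)/328⌋ − ⌊(42·69)/328⌋ = ⌊2967/328⌋ − ⌊2898/328⌋ = 9 − 8 = 1
n=43: ⌊(44·69)/328⌋ − ⌊(43·69)/328⌋ = ⌊3036/328⌋ − ⌊2967/328⌋ = 9 − 9 = 0
n=44: ⌊(45·69)/328⌋ − ⌊(44·69)/328⌋ = ⌊3105/328⌋ − ⌊3036/328⌋ = 9 − 9 = 0
n=45: ⌊(46·69)/328⌋ − ⌊(45·69)/328⌋ = ⌊3174/328⌋ − ⌊3105/328⌋ = 9 − 9 = 0
n=46: ⌊(47·69)/328⌋ − ⌊(46·69)/328⌋ = ⌊3243/328⌋ − ⌊3174/328⌋ = 9 − 9 = 0
n=47: ⌊(48·69)/328⌋ − ⌊(47·69)/328⌋ = ⌊3312/328⌋ − ⌊3243/328⌋ = 10 − 9 = 1
n=48: ⌊(49·69)/328⌋ − ⌊(48·69)/328⌋ = ⌊3381/328⌋ − ⌊3312/328⌋ = 10 − 10 = 0
n=49: ⌊(50·69)/328⌋ − ⌊(49·69)/328⌋ = ⌊3450/328⌋ − ⌊3381/328⌋ = 10 − 10 = 0
n=50: ⌊(51·69)/328⌋ − ⌊(50·69)/328⌋ = ⌊3519/328⌋ − ⌊3450/328⌋ = 10 − 10 = 0
n=51: ⌊(52·69)/328⌋ − ⌊(51·69)/328⌋ = ⌊3588/328⌋ − ⌊3519/328⌋ = 10 − 10 = 0
n=52: ⌊(53·69)/328⌋ − ⌊(52·69)/328⌋ = ⌊3657/328⌋ − ⌊3588/328⌋ = 11 − 10 = 1
n=53: ⌊(54·69)/328⌋ − ⌊(53·69)/328⌋ = ⌊3726/328⌋ − ⌊3657/328⌋ = 11 − 11 = 0
n=54: ⌊(55·69)/328⌋ − ⌊(54·69)/328⌋ = ⌊3795/328⌋ − ⌊3726/328⌋ = 11 − 11 = 0
n=55: ⌊(56·69)/328⌋ − ⌊(55·69)/328⌋ = ⌊3864/328⌋ − ⌊3795/328⌋ = 11 − 11 = 0
n=56: ⌊(57·69)/328⌋ − ⌊(56·69)/328⌋ = ⌊3933/328⌋ − ⌊3864/328⌋ = 11 − 11 = 0
n=57: ⌊(58·69)/328⌋ − ⌊(57·69)/328⌋ = ⌊4002/328⌋ − ⌊3933/328⌋ = 12 − 11 = 1
n=58: ⌊(59·69)/328⌋ − ⌊(58·69)/328⌋ = ⌊4071/328⌋ − ⌊4002/328⌋ = 12 − 12 = 0
n=59: ⌊(60·69)/328⌋ − ⌊(59·69)/328⌋ = ⌊4140/328⌋ − ⌊4071/328⌋ = 12 − 12 = 0
n=60: ⌊(61·69)/328⌋ − ⌊(60·69)/328⌋ = ⌊4209/328⌋ − ⌊4140/328⌋ = 12 − 12 = 0
n=61: ⌊(62·69)/328⌋ − ⌊(61·69)/328⌋ = ⌊4278/328⌋ − ⌊4209/328⌋ = 13 − 12 = 1
n=62: ⌊(63·69)/328⌋ − ⌊(62·69)/328⌋ = ⌊4347/328⌋ − ⌊4278/328⌋ = 13 − 13 = 0
n=63: ⌊(64·69)/328⌋ − ⌊(63·69)/328⌋ = ⌊4416/328⌋ − ⌊4347/328⌋ = 13 − 13 = 0
n=64: ⌊(65·69)/328⌋ − ⌊(64·69)/328⌋ = ⌊4485/328⌋ − ⌊4416/328⌋ = 13 − 13 = 0
n=65: ⌊(66·69)/328⌋ − ⌊(65·69)/328⌋ = ⌊4554/328⌋ − ⌊4485/328⌋ = 13 − 13 = 0
n=66: ⌊(67·69)/328⌋ − ⌊(66·69)/328⌋ = ⌊4623/328⌋ − ⌊4554/328⌋ = 14 − 13 = 1
n=67: ⌊(68·69)/328⌋ − ⌊(67·69)/328⌋ = ⌊4692/328⌋ − ⌊4623/328⌋ = 14 − 14 = 0
n=68: ⌊(69·69)/328⌋ − ⌊(68·69)/328⌋ = ⌊4761/328⌋ − ⌊4692/328⌋ = 14 − 14 = 0
n=69: ⌊(70·69)/328⌋ − ⌊(69·69)/328⌋ = ⌊4830/328⌋ − ⌊4761/328⌋ = 14 − 14 = 0
n=70: ⌊(71·69)/328⌋ − ⌊(70·69)/328⌋ = ⌊4899/328⌋ − ⌊4830/328⌋ = 14 − 14 = 0
n=71: ⌊(72·69)/328⌋ − ⌊(71·69)/328⌋ = ⌊4968/328⌋ − ⌊4899/328⌋ = 15 − 14 = 1
n=72: ⌊(73·69)/328⌋ − ⌊(72·69)/328⌋ = ⌊5037/328⌋ − ⌊4968/328⌋ = 15 − 15 = 0
n=73: ⌊(74·69)/328⌋ − ⌊(73·69)/328⌋ = ⌊5106/328⌋ − ⌊5037/328⌋ = 15 − 15 = 0
n=74: ⌊(75·69)/328⌋ − ⌊(74·69)/328⌋ = ⌊5175/328⌋ − ⌊5106/328⌋ = 15 − 15 = 0
n=75: ⌊(76·69)/328⌋ − ⌊(75·69)/328⌋ = ⌊5244/328⌋ − ⌊5175/328⌋ = 15 − 15 = 0


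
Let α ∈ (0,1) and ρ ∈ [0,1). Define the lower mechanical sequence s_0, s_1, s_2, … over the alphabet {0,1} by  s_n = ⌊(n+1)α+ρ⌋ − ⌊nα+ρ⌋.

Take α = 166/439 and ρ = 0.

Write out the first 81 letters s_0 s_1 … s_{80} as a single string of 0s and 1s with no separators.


n=0: ⌊(1·166)/439⌋ − ⌊(0·166)/439⌋ = ⌊166/439⌋ − ⌊0/439⌋ = 0 − 0 = 0
n=1: ⌊(2·166)/439⌋ − ⌊(1·166)/439⌋ = ⌊332/439⌋ − ⌊166/439⌋ = 0 − 0 = 0
n=2: ⌊(3·166)/439⌋ − ⌊(2·166)/439⌋ = ⌊498/439⌋ − ⌊332/439⌋ = 1 − 0 = 1
n=3: ⌊(4·166)/439⌋ − ⌊(3·166)/439⌋ = ⌊664/439⌋ − ⌊498/439⌋ = 1 − 1 = 0
n=4: ⌊(5·166)/439⌋ − ⌊(4·166)/439⌋ = ⌊830/439⌋ − ⌊664/439⌋ = 1 − 1 = 0
n=5: ⌊(6·166)/439⌋ − ⌊(5·166)/439⌋ = ⌊996/439⌋ − ⌊830/439⌋ = 2 − 1 = 1
n=6: ⌊(7·166)/439⌋ − ⌊(6·166)/439⌋ = ⌊1162/439⌋ − ⌊996/439⌋ = 2 − 2 = 0
n=7: ⌊(8·166)/439⌋ − ⌊(7·166)/439⌋ = ⌊1328/439⌋ − ⌊1162/439⌋ = 3 − 2 = 1
n=8: ⌊(9·166)/439⌋ − ⌊(8·166)/439⌋ = ⌊1494/439⌋ − ⌊1328/439⌋ = 3 − 3 = 0
n=9: ⌊(10·166)/439⌋ − ⌊(9·166)/439⌋ = ⌊1660/439⌋ − ⌊1494/439⌋ = 3 − 3 = 0
n=10: ⌊(11·166)/439⌋ − ⌊(10·166)/439⌋ = ⌊1826/439⌋ − ⌊1660/439⌋ = 4 − 3 = 1
n=11: ⌊(12·166)/439⌋ − ⌊(11·166)/439⌋ = ⌊1992/439⌋ − ⌊1826/439⌋ = 4 − 4 = 0
n=12: ⌊(13·166)/439⌋ − ⌊(12·166)/439⌋ = ⌊2158/439⌋ − ⌊1992/439⌋ = 4 − 4 = 0
n=13: ⌊(14·166)/439⌋ − ⌊(13·166)/439⌋ = ⌊2324/439⌋ − ⌊2158/439⌋ = 5 − 4 = 1
n=14: ⌊(15·166)/439⌋ − ⌊(14·166)/439⌋ = ⌊2490/439⌋ − ⌊2324/439⌋ = 5 − 5 = 0
n=15: ⌊(16·166)/439⌋ − ⌊(15·166)/439⌋ = ⌊2656/439⌋ − ⌊2490/439⌋ = 6 − 5 = 1
n=16: ⌊(17·166)/439⌋ − ⌊(16·166)/439⌋ = ⌊2822/439⌋ − ⌊2656/439⌋ = 6 − 6 = 0
n=17: ⌊(18·166)/439⌋ − ⌊(17·166)/439⌋ = ⌊2988/439⌋ − ⌊2822/439⌋ = 6 − 6 = 0
n=18: ⌊(19·166)/439⌋ − ⌊(18·166)/439⌋ = ⌊3154/439⌋ − ⌊2988/439⌋ = 7 − 6 = 1
n=19: ⌊(20·166)/439⌋ − ⌊(19·166)/439⌋ = ⌊3320/439⌋ − ⌊3154/439⌋ = 7 − 7 = 0
n=20: ⌊(21·166)/439⌋ − ⌊(20·166)/439⌋ = ⌊3486/439⌋ − ⌊3320/439⌋ = 7 − 7 = 0
n=21: ⌊(22·166)/439⌋ − ⌊(21·166)/439⌋ = ⌊3652/439⌋ − ⌊3486/439⌋ = 8 − 7 = 1
n=22: ⌊(23·166)/439⌋ − ⌊(22·166)/439⌋ = ⌊3818/439⌋ − ⌊3652/439⌋ = 8 − 8 = 0
n=23: ⌊(24·166)/439⌋ − ⌊(23·166)/439⌋ = ⌊3984/439⌋ − ⌊3818/439⌋ = 9 − 8 = 1
n=24: ⌊(25·166)/439⌋ − ⌊(24·166)/439⌋ = ⌊4150/439⌋ − ⌊3984/439⌋ = 9 − 9 = 0
n=25: ⌊(26·166)/439⌋ − ⌊(25·166)/439⌋ = ⌊4316/439⌋ − ⌊4150/439⌋ = 9 − 9 = 0
n=26: ⌊(27·166)/439⌋ − ⌊(26·166)/439⌋ = ⌊4482/439⌋ − ⌊4316/439⌋ = 10 − 9 = 1
n=27: ⌊(28·166)/439⌋ − ⌊(27·166)/439⌋ = ⌊4648/439⌋ − ⌊4482/439⌋ = 10 − 10 = 0
n=28: ⌊(29·166)/439⌋ − ⌊(28·166)/439⌋ = ⌊4814/439⌋ − ⌊4648/439⌋ = 10 − 10 = 0
n=29: ⌊(30·166)/439⌋ − ⌊(29·166)/439⌋ = ⌊4980/439⌋ − ⌊4814/439⌋ = 11 − 10 = 1
n=30: ⌊(31·166)/439⌋ − ⌊(30·166)/439⌋ = ⌊5146/439⌋ − ⌊4980/439⌋ = 11 − 11 = 0
n=31: ⌊(32·166)/439⌋ − ⌊(31·166)/439⌋ = ⌊5312/439⌋ − ⌊5146/439⌋ = 12 − 11 = 1
n=32: ⌊(33·166)/439⌋ − ⌊(32·166)/439⌋ = ⌊5478/439⌋ − ⌊5312/439⌋ = 12 − 12 = 0
n=33: ⌊(34·166)/439⌋ − ⌊(33·166)/439⌋ = ⌊5644/439⌋ − ⌊5478/439⌋ = 12 − 12 = 0
n=34: ⌊(35·166)/439⌋ − ⌊(34·166)/439⌋ = ⌊5810/439⌋ − ⌊5644/439⌋ = 13 − 12 = 1
n=35: ⌊(36·166)/439⌋ − ⌊(35·166)/439⌋ = ⌊5976/439⌋ − ⌊5810/439⌋ = 13 − 13 = 0
n=36: ⌊(37·166)/439⌋ − ⌊(36·166)/439⌋ = ⌊6142/439⌋ − ⌊5976/439⌋ = 13 − 13 = 0
n=37: ⌊(38·166)/439⌋ − ⌊(37·166)/439⌋ = ⌊6308/439⌋ − ⌊6142/439⌋ = 14 − 13 = 1
n=38: ⌊(39·166)/439⌋ − ⌊(38·166)/439⌋ = ⌊6474/439⌋ − ⌊6308/439⌋ = 14 − 14 = 0
n=39: ⌊(40·166)/439⌋ − ⌊(39·166)/439⌋ = ⌊6640/439⌋ − ⌊6474/439⌋ = 15 − 14 = 1
n=40: ⌊(41·166)/439⌋ − ⌊(40·166)/439⌋ = ⌊6806/439⌋ − ⌊6640/439⌋ = 15 − 15 = 0
n=41: ⌊(42·166)/439⌋ − ⌊(41·166)/439⌋ = ⌊6972/439⌋ − ⌊6806/439⌋ = 15 − 15 = 0
n=42: ⌊(43·166)/439⌋ − ⌊(42·166)/439⌋ = ⌊7138/439⌋ − ⌊6972/439⌋ = 16 − 15 = 1
n=43: ⌊(44·166)/439⌋ − ⌊(43·166)/439⌋ = ⌊7304/439⌋ − ⌊7138/439⌋ = 16 − 16 = 0
n=44: ⌊(45·166)/439⌋ − ⌊(44·166)/439⌋ = ⌊7470/439⌋ − ⌊7304/439⌋ = 17 − 16 = 1
n=45: ⌊(46·166)/439⌋ − ⌊(45·166)/439⌋ = ⌊7636/439⌋ − ⌊7470/439⌋ = 17 − 17 = 0
n=46: ⌊(47·166)/439⌋ − ⌊(46·166)/439⌋ = ⌊7802/439⌋ − ⌊7636/439⌋ = 17 − 17 = 0
n=47: ⌊(48·166)/439⌋ − ⌊(47·166)/439⌋ = ⌊7968/439⌋ − ⌊7802/439⌋ = 18 − 17 = 1
n=48: ⌊(49·166)/439⌋ − ⌊(48·166)/439⌋ = ⌊8134/439⌋ − ⌊7968/439⌋ = 18 − 18 = 0
n=49: ⌊(50·166)/439⌋ − ⌊(49·166)/439⌋ = ⌊8300/439⌋ − ⌊8134/439⌋ = 18 − 18 = 0
n=50: ⌊(51·166)/439⌋ − ⌊(50·166)/439⌋ = ⌊8466/439⌋ − ⌊8300/439⌋ = 19 − 18 = 1
n=51: ⌊(52·166)/439⌋ − ⌊(51·166)/439⌋ = ⌊8632/439⌋ − ⌊8466/439⌋ = 19 − 19 = 0
n=52: ⌊(53·166)/439⌋ − ⌊(52·166)/439⌋ = ⌊8798/439⌋ − ⌊8632/439⌋ = 20 − 19 = 1
n=53: ⌊(54·166)/439⌋ − ⌊(53·166)/439⌋ = ⌊8964/439⌋ − ⌊8798/439⌋ = 20 − 20 = 0
n=54: ⌊(55·166)/439⌋ − ⌊(54·166)/439⌋ = ⌊9130/439⌋ − ⌊8964/439⌋ = 20 − 20 = 0
n=55: ⌊(56·166)/439⌋ − ⌊(55·166)/439⌋ = ⌊9296/439⌋ − ⌊9130/439⌋ = 21 − 20 = 1
n=56: ⌊(57·166)/439⌋ − ⌊(56·166)/439⌋ = ⌊9462/439⌋ − ⌊9296/439⌋ = 21 − 21 = 0
n=57: ⌊(58·166)/439⌋ − ⌊(57·166)/439⌋ = ⌊9628/439⌋ − ⌊9462/439⌋ = 21 − 21 = 0
n=58: ⌊(59·166)/439⌋ − ⌊(58·166)/439⌋ = ⌊9794/439⌋ − ⌊9628/439⌋ = 22 − 21 = 1
n=59: ⌊(60·166)/439⌋ − ⌊(59·166)/439⌋ = ⌊9960/439⌋ − ⌊9794/439⌋ = 22 − 22 = 0
n=60: ⌊(61·166)/439⌋ − ⌊(60·166)/439⌋ = ⌊10126/439⌋ − ⌊9960/439⌋ = 23 − 22 = 1
n=61: ⌊(62·166)/439⌋ − ⌊(61·166)/439⌋ = ⌊10292/439⌋ − ⌊10126/439⌋ = 23 − 23 = 0
n=62: ⌊(63·166)/439⌋ − ⌊(62·166)/439⌋ = ⌊10458/439⌋ − ⌊10292/439⌋ = 23 − 23 = 0
n=63: ⌊(64·166)/439⌋ − ⌊(63·166)/439⌋ = ⌊10624/439⌋ − ⌊10458/439⌋ = 24 − 23 = 1
n=64: ⌊(65·166)/439⌋ − ⌊(64·166)/439⌋ = ⌊10790/439⌋ − ⌊10624/439⌋ = 24 − 24 = 0
n=65: ⌊(66·166)/439⌋ − ⌊(65·166)/439⌋ = ⌊10956/439⌋ − ⌊10790/439⌋ = 24 − 24 = 0
n=66: ⌊(67·166)/439⌋ − ⌊(66·166)/439⌋ = ⌊11122/439⌋ − ⌊10956/439⌋ = 25 − 24 = 1
n=67: ⌊(68·166)/439⌋ − ⌊(67·166)/439⌋ = ⌊11288/439⌋ − ⌊11122/439⌋ = 25 − 25 = 0
n=68: ⌊(69·166)/439⌋ − ⌊(68·166)/439⌋ = ⌊11454/439⌋ − ⌊11288/439⌋ = 26 − 25 = 1
n=69: ⌊(70·166)/439⌋ − ⌊(69·166)/439⌋ = ⌊11620/439⌋ − ⌊11454/439⌋ = 26 − 26 = 0
n=70: ⌊(71·166)/439⌋ − ⌊(70·166)/439⌋ = ⌊11786/439⌋ − ⌊11620/439⌋ = 26 − 26 = 0
n=71: ⌊(72·166)/439⌋ − ⌊(71·166)/439⌋ = ⌊11952/439⌋ − ⌊11786/439⌋ = 27 − 26 = 1
n=72: ⌊(73·166)/439⌋ − ⌊(72·166)/439⌋ = ⌊12118/439⌋ − ⌊11952/439⌋ = 27 − 27 = 0
n=73: ⌊(74·166)/439⌋ − ⌊(73·166)/439⌋ = ⌊12284/439⌋ − ⌊12118/439⌋ = 27 − 27 = 0
n=74: ⌊(75·166)/439⌋ − ⌊(74·166)/439⌋ = ⌊12450/439⌋ − ⌊12284/439⌋ = 28 − 27 = 1
n=75: ⌊(76·166)/439⌋ − ⌊(75·166)/439⌋ = ⌊12616/439⌋ − ⌊12450/439⌋ = 28 − 28 = 0
n=76: ⌊(77·166)/439⌋ − ⌊(76·166)/439⌋ = ⌊12782/439⌋ − ⌊12616/439⌋ = 29 − 28 = 1
n=77: ⌊(78·166)/439⌋ − ⌊(77·166)/439⌋ = ⌊12948/439⌋ − ⌊12782/439⌋ = 29 − 29 = 0
n=78: ⌊(79·166)/439⌋ − ⌊(78·166)/439⌋ = ⌊13114/439⌋ − ⌊12948/439⌋ = 29 − 29 = 0
n=79: ⌊(80·166)/439⌋ − ⌊(79·166)/439⌋ = ⌊13280/439⌋ − ⌊13114/439⌋ = 30 − 29 = 1
n=80: ⌊(81·166)/439⌋ − ⌊(80·166)/439⌋ = ⌊13446/439⌋ − ⌊13280/439⌋ = 30 − 30 = 0

001001010010010100100101001001010010010100101001001010010010100100101001001010010
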